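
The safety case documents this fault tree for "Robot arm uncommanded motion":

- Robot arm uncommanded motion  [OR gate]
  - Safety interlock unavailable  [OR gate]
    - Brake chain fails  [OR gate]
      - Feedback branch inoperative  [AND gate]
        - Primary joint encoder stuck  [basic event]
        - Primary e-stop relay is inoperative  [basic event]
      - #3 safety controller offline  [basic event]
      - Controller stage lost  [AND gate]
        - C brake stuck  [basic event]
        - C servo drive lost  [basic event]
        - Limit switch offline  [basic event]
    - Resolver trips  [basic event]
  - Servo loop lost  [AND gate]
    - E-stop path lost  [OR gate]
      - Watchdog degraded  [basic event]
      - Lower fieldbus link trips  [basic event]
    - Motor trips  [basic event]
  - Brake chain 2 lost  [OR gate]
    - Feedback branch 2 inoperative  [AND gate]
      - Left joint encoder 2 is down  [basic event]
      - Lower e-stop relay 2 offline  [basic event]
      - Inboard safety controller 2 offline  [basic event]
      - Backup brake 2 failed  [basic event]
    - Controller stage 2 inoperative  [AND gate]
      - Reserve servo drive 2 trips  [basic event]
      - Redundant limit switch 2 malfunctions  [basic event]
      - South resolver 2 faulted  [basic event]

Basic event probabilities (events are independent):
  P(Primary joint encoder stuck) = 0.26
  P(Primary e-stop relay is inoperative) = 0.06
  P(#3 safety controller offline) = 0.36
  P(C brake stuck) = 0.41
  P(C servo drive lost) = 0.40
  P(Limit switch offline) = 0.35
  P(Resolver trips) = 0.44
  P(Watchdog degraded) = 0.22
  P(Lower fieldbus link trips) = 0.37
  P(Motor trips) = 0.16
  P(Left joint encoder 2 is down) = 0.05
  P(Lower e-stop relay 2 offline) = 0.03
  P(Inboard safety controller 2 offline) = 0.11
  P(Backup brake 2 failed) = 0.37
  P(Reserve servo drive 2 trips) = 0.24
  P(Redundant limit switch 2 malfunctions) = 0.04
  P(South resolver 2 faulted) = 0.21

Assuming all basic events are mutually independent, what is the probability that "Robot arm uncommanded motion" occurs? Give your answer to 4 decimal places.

0.6951

P(Feedback branch inoperative) [AND] = 0.26 × 0.06 = 0.015600
P(Controller stage lost) [AND] = 0.41 × 0.40 × 0.35 = 0.057400
P(Brake chain fails) [OR] = 1 − (1−0.015600) × (1−0.36) × (1−0.057400) = 0.406147
P(Safety interlock unavailable) [OR] = 1 − (1−0.406147) × (1−0.44) = 0.667442
P(E-stop path lost) [OR] = 1 − (1−0.22) × (1−0.37) = 0.508600
P(Servo loop lost) [AND] = 0.508600 × 0.16 = 0.081376
P(Feedback branch 2 inoperative) [AND] = 0.05 × 0.03 × 0.11 × 0.37 = 0.000061
P(Controller stage 2 inoperative) [AND] = 0.24 × 0.04 × 0.21 = 0.002016
P(Brake chain 2 lost) [OR] = 1 − (1−0.000061) × (1−0.002016) = 0.002077
P(Robot arm uncommanded motion) [OR] = 1 − (1−0.667442) × (1−0.081376) × (1−0.002077) = 0.695139
Rounded to 4 decimal places: P(Robot arm uncommanded motion) ≈ 0.6951.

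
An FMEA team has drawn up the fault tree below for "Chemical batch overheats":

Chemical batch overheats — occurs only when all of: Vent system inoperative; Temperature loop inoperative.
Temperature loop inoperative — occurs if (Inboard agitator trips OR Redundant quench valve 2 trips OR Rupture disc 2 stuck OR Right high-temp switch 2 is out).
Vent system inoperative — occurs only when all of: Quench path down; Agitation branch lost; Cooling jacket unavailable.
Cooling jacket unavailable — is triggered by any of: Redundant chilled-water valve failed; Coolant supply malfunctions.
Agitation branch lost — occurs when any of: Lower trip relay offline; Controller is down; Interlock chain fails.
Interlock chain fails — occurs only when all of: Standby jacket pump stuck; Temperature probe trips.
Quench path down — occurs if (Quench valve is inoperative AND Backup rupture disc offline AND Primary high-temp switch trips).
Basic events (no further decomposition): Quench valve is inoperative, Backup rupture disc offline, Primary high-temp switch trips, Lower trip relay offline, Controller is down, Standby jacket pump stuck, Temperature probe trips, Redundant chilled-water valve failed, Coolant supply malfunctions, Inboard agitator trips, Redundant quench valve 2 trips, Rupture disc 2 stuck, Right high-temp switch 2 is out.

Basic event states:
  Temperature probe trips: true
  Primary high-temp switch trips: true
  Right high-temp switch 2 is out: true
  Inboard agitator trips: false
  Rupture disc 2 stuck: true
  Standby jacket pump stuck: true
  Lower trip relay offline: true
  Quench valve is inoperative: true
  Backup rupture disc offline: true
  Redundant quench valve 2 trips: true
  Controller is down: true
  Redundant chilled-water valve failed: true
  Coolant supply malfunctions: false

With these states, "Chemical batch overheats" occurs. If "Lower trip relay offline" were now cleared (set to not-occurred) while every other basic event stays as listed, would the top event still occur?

Yes

Counterfactual: set "Lower trip relay offline" to not occurred.
Quench path down [AND]: Quench valve is inoperative=occurs, Backup rupture disc offline=occurs, Primary high-temp switch trips=occurs → all inputs occur → occurs.
Interlock chain fails [AND]: Standby jacket pump stuck=occurs, Temperature probe trips=occurs → all inputs occur → occurs.
Agitation branch lost [OR]: Lower trip relay offline=not, Controller is down=occurs, Interlock chain fails=occurs → at least one input occurs → occurs.
Cooling jacket unavailable [OR]: Redundant chilled-water valve failed=occurs, Coolant supply malfunctions=not → at least one input occurs → occurs.
Vent system inoperative [AND]: Quench path down=occurs, Agitation branch lost=occurs, Cooling jacket unavailable=occurs → all inputs occur → occurs.
Temperature loop inoperative [OR]: Inboard agitator trips=not, Redundant quench valve 2 trips=occurs, Rupture disc 2 stuck=occurs, Right high-temp switch 2 is out=occurs → at least one input occurs → occurs.
Chemical batch overheats [AND]: Vent system inoperative=occurs, Temperature loop inoperative=occurs → all inputs occur → occurs.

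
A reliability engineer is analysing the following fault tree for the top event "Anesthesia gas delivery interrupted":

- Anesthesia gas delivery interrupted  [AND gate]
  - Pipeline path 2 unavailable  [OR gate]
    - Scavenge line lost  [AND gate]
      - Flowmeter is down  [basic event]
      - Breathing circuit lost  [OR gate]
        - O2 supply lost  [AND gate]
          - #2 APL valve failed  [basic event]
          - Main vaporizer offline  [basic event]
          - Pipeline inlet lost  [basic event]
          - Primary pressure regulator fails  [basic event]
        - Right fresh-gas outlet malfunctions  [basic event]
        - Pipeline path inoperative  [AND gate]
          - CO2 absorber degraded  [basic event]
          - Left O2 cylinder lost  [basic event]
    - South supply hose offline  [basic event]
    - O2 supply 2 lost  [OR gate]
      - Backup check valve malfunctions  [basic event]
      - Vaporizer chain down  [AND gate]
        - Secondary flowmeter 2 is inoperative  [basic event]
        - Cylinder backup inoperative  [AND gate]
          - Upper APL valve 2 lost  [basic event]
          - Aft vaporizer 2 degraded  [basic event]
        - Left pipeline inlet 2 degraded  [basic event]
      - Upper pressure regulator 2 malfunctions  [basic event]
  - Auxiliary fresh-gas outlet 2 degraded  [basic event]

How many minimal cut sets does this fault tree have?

O2 supply lost [AND]: one cut set from each child combined → 1 × 1 × 1 × 1 = 1 cut set(s).
Pipeline path inoperative [AND]: one cut set from each child combined → 1 × 1 = 1 cut set(s).
Breathing circuit lost [OR]: union of children's cut sets → 3 cut set(s).
Scavenge line lost [AND]: one cut set from each child combined → 1 × 3 = 3 cut set(s).
Cylinder backup inoperative [AND]: one cut set from each child combined → 1 × 1 = 1 cut set(s).
Vaporizer chain down [AND]: one cut set from each child combined → 1 × 1 × 1 = 1 cut set(s).
O2 supply 2 lost [OR]: union of children's cut sets → 3 cut set(s).
Pipeline path 2 unavailable [OR]: union of children's cut sets → 7 cut set(s).
Anesthesia gas delivery interrupted [AND]: one cut set from each child combined → 7 × 1 = 7 cut set(s).
Minimal cut sets: {#2 APL valve failed, Auxiliary fresh-gas outlet 2 degraded, Flowmeter is down, Main vaporizer offline, Pipeline inlet lost, Primary pressure regulator fails}; {Auxiliary fresh-gas outlet 2 degraded, Flowmeter is down, Right fresh-gas outlet malfunctions}; {Auxiliary fresh-gas outlet 2 degraded, CO2 absorber degraded, Flowmeter is down, Left O2 cylinder lost}; {Auxiliary fresh-gas outlet 2 degraded, South supply hose offline}; {Auxiliary fresh-gas outlet 2 degraded, Backup check valve malfunctions}; {Aft vaporizer 2 degraded, Auxiliary fresh-gas outlet 2 degraded, Left pipeline inlet 2 degraded, Secondary flowmeter 2 is inoperative, Upper APL valve 2 lost}; {Auxiliary fresh-gas outlet 2 degraded, Upper pressure regulator 2 malfunctions}.

7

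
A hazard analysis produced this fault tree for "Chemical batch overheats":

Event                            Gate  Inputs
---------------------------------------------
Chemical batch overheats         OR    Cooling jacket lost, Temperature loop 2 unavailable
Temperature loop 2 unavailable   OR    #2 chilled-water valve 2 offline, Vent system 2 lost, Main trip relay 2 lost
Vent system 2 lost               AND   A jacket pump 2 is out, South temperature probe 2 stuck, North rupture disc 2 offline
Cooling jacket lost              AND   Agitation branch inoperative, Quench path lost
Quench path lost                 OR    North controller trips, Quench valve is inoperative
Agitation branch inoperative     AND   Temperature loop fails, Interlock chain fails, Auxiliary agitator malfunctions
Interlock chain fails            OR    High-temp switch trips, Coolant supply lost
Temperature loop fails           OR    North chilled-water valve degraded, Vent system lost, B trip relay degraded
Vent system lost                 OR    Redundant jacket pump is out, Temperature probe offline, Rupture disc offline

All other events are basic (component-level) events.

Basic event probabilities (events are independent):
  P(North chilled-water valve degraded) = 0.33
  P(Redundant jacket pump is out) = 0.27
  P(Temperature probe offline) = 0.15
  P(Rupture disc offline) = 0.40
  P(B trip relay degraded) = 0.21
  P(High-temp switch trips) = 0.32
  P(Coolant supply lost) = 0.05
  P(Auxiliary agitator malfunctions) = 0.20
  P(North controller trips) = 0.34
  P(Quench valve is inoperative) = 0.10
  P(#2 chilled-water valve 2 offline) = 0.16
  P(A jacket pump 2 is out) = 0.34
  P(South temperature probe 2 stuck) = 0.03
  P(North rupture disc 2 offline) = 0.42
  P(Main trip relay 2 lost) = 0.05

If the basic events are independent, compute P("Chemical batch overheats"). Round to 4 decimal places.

P(Vent system lost) [OR] = 1 − (1−0.27) × (1−0.15) × (1−0.40) = 0.627700
P(Temperature loop fails) [OR] = 1 − (1−0.33) × (1−0.627700) × (1−0.21) = 0.802942
P(Interlock chain fails) [OR] = 1 − (1−0.32) × (1−0.05) = 0.354000
P(Agitation branch inoperative) [AND] = 0.802942 × 0.354000 × 0.20 = 0.056848
P(Quench path lost) [OR] = 1 − (1−0.34) × (1−0.10) = 0.406000
P(Cooling jacket lost) [AND] = 0.056848 × 0.406000 = 0.023080
P(Vent system 2 lost) [AND] = 0.34 × 0.03 × 0.42 = 0.004284
P(Temperature loop 2 unavailable) [OR] = 1 − (1−0.16) × (1−0.004284) × (1−0.05) = 0.205419
P(Chemical batch overheats) [OR] = 1 − (1−0.023080) × (1−0.205419) = 0.223758
Rounded to 4 decimal places: P(Chemical batch overheats) ≈ 0.2238.

0.2238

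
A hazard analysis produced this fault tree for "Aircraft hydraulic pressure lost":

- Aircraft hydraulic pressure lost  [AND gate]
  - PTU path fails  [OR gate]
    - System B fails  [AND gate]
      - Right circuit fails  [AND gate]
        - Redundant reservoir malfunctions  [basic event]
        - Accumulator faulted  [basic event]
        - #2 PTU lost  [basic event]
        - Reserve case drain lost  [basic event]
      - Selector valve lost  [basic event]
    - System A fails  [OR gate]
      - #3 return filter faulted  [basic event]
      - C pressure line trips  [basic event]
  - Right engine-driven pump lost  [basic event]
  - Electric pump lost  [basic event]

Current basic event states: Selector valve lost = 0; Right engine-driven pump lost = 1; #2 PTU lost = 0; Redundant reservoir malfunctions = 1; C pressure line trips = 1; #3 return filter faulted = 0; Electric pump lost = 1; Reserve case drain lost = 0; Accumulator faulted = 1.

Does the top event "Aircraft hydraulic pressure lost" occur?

Right circuit fails [AND]: Redundant reservoir malfunctions=occurs, Accumulator faulted=occurs, #2 PTU lost=not, Reserve case drain lost=not → not all inputs occur → does not occur.
System B fails [AND]: Right circuit fails=not, Selector valve lost=not → not all inputs occur → does not occur.
System A fails [OR]: #3 return filter faulted=not, C pressure line trips=occurs → at least one input occurs → occurs.
PTU path fails [OR]: System B fails=not, System A fails=occurs → at least one input occurs → occurs.
Aircraft hydraulic pressure lost [AND]: PTU path fails=occurs, Right engine-driven pump lost=occurs, Electric pump lost=occurs → all inputs occur → occurs.

Yes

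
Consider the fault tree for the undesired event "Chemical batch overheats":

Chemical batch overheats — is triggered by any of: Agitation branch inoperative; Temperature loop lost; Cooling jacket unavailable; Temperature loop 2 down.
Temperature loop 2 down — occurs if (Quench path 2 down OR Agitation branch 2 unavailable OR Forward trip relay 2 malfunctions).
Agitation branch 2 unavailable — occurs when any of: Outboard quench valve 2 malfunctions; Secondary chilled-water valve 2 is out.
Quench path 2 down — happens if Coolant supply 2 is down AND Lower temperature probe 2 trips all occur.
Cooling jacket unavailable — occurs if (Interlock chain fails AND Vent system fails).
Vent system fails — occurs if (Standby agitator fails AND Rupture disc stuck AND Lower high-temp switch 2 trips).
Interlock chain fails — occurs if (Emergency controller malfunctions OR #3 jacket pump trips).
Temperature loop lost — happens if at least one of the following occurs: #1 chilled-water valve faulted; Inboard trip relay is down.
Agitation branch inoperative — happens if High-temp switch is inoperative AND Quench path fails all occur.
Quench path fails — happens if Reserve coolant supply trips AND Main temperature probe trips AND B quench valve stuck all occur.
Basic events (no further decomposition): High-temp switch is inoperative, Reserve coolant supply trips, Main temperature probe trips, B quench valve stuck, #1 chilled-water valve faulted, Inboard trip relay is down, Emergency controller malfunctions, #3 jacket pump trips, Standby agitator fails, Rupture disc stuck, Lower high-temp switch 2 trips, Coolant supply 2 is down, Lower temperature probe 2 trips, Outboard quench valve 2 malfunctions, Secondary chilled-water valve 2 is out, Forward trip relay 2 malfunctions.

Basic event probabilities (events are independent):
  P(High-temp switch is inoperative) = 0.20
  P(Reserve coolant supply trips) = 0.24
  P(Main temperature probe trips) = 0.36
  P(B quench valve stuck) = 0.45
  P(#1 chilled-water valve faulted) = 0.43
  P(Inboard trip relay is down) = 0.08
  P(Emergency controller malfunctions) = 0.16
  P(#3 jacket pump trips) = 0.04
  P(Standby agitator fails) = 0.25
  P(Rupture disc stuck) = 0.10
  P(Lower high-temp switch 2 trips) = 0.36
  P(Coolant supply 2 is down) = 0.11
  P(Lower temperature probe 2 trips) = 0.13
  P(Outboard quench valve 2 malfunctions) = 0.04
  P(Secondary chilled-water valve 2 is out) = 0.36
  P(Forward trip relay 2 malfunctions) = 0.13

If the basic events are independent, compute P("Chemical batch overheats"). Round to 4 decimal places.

0.7263

P(Quench path fails) [AND] = 0.24 × 0.36 × 0.45 = 0.038880
P(Agitation branch inoperative) [AND] = 0.20 × 0.038880 = 0.007776
P(Temperature loop lost) [OR] = 1 − (1−0.43) × (1−0.08) = 0.475600
P(Interlock chain fails) [OR] = 1 − (1−0.16) × (1−0.04) = 0.193600
P(Vent system fails) [AND] = 0.25 × 0.10 × 0.36 = 0.009000
P(Cooling jacket unavailable) [AND] = 0.193600 × 0.009000 = 0.001742
P(Quench path 2 down) [AND] = 0.11 × 0.13 = 0.014300
P(Agitation branch 2 unavailable) [OR] = 1 − (1−0.04) × (1−0.36) = 0.385600
P(Temperature loop 2 down) [OR] = 1 − (1−0.014300) × (1−0.385600) × (1−0.13) = 0.473116
P(Chemical batch overheats) [OR] = 1 − (1−0.007776) × (1−0.475600) × (1−0.001742) × (1−0.473116) = 0.726328
Rounded to 4 decimal places: P(Chemical batch overheats) ≈ 0.7263.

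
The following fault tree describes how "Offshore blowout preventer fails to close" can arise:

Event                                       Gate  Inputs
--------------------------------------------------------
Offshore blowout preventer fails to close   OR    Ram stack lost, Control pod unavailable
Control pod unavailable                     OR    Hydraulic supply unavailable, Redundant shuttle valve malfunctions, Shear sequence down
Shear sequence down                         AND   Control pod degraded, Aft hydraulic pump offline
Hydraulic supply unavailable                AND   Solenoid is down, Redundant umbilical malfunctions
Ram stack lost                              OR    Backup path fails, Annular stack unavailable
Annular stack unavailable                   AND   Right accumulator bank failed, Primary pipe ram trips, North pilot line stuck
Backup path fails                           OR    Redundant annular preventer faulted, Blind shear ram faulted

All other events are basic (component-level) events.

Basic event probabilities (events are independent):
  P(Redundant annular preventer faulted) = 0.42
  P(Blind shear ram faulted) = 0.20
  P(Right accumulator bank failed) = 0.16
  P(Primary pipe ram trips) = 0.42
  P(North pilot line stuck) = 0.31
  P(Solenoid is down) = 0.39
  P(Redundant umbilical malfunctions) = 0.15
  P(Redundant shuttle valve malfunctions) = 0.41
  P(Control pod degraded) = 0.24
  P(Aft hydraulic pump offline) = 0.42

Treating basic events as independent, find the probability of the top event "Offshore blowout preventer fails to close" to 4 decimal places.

P(Backup path fails) [OR] = 1 − (1−0.42) × (1−0.20) = 0.536000
P(Annular stack unavailable) [AND] = 0.16 × 0.42 × 0.31 = 0.020832
P(Ram stack lost) [OR] = 1 − (1−0.536000) × (1−0.020832) = 0.545666
P(Hydraulic supply unavailable) [AND] = 0.39 × 0.15 = 0.058500
P(Shear sequence down) [AND] = 0.24 × 0.42 = 0.100800
P(Control pod unavailable) [OR] = 1 − (1−0.058500) × (1−0.41) × (1−0.100800) = 0.500508
P(Offshore blowout preventer fails to close) [OR] = 1 − (1−0.545666) × (1−0.500508) = 0.773064
Rounded to 4 decimal places: P(Offshore blowout preventer fails to close) ≈ 0.7731.

0.7731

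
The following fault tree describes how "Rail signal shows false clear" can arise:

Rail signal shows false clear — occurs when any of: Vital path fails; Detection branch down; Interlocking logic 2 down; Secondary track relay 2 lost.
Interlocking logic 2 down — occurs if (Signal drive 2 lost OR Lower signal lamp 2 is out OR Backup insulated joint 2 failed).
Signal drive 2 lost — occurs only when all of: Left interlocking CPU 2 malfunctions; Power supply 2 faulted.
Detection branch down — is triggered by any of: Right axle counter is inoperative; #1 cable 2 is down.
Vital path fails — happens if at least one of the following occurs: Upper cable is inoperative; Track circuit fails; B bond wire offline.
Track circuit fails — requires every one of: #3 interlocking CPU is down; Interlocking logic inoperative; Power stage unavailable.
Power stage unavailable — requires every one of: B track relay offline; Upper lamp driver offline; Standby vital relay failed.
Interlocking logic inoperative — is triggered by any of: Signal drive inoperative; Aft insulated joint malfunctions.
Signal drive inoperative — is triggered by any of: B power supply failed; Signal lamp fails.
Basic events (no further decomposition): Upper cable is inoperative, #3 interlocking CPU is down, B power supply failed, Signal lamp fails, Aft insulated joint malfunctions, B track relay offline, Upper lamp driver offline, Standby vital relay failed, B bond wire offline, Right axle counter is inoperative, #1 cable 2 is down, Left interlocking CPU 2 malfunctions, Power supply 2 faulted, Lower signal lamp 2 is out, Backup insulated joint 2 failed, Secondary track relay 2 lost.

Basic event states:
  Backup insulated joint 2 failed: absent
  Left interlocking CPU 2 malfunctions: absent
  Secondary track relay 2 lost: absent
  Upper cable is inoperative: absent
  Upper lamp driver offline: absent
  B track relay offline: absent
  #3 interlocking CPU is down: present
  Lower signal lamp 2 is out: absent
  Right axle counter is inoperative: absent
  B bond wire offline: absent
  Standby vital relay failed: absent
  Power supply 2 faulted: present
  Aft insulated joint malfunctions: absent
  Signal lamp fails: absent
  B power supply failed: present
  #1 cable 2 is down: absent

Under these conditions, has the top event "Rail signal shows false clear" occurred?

Signal drive inoperative [OR]: B power supply failed=occurs, Signal lamp fails=not → at least one input occurs → occurs.
Interlocking logic inoperative [OR]: Signal drive inoperative=occurs, Aft insulated joint malfunctions=not → at least one input occurs → occurs.
Power stage unavailable [AND]: B track relay offline=not, Upper lamp driver offline=not, Standby vital relay failed=not → not all inputs occur → does not occur.
Track circuit fails [AND]: #3 interlocking CPU is down=occurs, Interlocking logic inoperative=occurs, Power stage unavailable=not → not all inputs occur → does not occur.
Vital path fails [OR]: Upper cable is inoperative=not, Track circuit fails=not, B bond wire offline=not → no input occurs → does not occur.
Detection branch down [OR]: Right axle counter is inoperative=not, #1 cable 2 is down=not → no input occurs → does not occur.
Signal drive 2 lost [AND]: Left interlocking CPU 2 malfunctions=not, Power supply 2 faulted=occurs → not all inputs occur → does not occur.
Interlocking logic 2 down [OR]: Signal drive 2 lost=not, Lower signal lamp 2 is out=not, Backup insulated joint 2 failed=not → no input occurs → does not occur.
Rail signal shows false clear [OR]: Vital path fails=not, Detection branch down=not, Interlocking logic 2 down=not, Secondary track relay 2 lost=not → no input occurs → does not occur.

No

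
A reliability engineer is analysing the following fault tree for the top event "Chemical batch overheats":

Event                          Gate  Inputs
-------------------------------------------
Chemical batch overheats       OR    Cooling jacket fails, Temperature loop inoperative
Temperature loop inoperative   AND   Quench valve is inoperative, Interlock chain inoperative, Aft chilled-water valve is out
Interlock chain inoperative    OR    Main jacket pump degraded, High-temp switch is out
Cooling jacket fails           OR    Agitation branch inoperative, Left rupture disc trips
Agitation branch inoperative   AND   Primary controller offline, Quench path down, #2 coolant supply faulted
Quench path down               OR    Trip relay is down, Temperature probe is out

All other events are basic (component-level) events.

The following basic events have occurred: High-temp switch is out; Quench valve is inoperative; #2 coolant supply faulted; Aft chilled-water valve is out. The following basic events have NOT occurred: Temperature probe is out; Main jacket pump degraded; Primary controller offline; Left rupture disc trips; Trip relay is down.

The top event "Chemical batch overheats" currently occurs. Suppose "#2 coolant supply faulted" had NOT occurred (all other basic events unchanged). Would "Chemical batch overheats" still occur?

Counterfactual: set "#2 coolant supply faulted" to not occurred.
Quench path down [OR]: Trip relay is down=not, Temperature probe is out=not → no input occurs → does not occur.
Agitation branch inoperative [AND]: Primary controller offline=not, Quench path down=not, #2 coolant supply faulted=not → not all inputs occur → does not occur.
Cooling jacket fails [OR]: Agitation branch inoperative=not, Left rupture disc trips=not → no input occurs → does not occur.
Interlock chain inoperative [OR]: Main jacket pump degraded=not, High-temp switch is out=occurs → at least one input occurs → occurs.
Temperature loop inoperative [AND]: Quench valve is inoperative=occurs, Interlock chain inoperative=occurs, Aft chilled-water valve is out=occurs → all inputs occur → occurs.
Chemical batch overheats [OR]: Cooling jacket fails=not, Temperature loop inoperative=occurs → at least one input occurs → occurs.

Yes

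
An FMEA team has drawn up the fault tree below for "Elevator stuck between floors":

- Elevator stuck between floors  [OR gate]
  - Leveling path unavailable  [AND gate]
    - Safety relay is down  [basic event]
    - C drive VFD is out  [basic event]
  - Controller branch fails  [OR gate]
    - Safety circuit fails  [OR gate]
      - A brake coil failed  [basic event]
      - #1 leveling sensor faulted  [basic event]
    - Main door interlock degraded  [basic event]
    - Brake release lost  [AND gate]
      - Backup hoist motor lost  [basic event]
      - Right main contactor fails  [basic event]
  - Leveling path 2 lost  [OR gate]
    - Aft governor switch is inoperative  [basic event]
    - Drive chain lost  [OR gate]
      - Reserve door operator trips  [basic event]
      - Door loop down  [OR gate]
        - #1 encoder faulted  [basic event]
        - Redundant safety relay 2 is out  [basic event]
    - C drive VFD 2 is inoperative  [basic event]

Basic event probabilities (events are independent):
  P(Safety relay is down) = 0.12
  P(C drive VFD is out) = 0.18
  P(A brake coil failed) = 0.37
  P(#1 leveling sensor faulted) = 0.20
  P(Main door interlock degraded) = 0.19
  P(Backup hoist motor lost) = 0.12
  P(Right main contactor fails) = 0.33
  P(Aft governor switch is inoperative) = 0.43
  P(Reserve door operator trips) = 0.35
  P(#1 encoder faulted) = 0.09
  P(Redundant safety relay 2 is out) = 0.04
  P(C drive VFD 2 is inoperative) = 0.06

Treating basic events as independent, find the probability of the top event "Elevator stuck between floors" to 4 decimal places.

0.8833

P(Leveling path unavailable) [AND] = 0.12 × 0.18 = 0.021600
P(Safety circuit fails) [OR] = 1 − (1−0.37) × (1−0.20) = 0.496000
P(Brake release lost) [AND] = 0.12 × 0.33 = 0.039600
P(Controller branch fails) [OR] = 1 − (1−0.496000) × (1−0.19) × (1−0.039600) = 0.607926
P(Door loop down) [OR] = 1 − (1−0.09) × (1−0.04) = 0.126400
P(Drive chain lost) [OR] = 1 − (1−0.35) × (1−0.126400) = 0.432160
P(Leveling path 2 lost) [OR] = 1 − (1−0.43) × (1−0.432160) × (1−0.06) = 0.695751
P(Elevator stuck between floors) [OR] = 1 − (1−0.021600) × (1−0.607926) × (1−0.695751) = 0.883289
Rounded to 4 decimal places: P(Elevator stuck between floors) ≈ 0.8833.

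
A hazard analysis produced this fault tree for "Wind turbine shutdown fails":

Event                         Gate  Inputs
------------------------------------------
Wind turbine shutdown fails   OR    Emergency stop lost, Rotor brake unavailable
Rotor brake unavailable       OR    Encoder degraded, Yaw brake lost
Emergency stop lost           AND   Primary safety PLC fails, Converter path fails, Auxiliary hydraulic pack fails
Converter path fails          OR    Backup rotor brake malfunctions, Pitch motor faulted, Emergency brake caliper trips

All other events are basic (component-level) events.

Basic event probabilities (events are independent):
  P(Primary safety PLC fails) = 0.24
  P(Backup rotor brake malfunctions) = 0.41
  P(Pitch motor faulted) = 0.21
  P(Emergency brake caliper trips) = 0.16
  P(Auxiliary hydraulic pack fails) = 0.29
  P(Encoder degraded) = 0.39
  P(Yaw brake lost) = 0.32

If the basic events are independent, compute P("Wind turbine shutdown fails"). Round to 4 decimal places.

P(Converter path fails) [OR] = 1 − (1−0.41) × (1−0.21) × (1−0.16) = 0.608476
P(Emergency stop lost) [AND] = 0.24 × 0.608476 × 0.29 = 0.042350
P(Rotor brake unavailable) [OR] = 1 − (1−0.39) × (1−0.32) = 0.585200
P(Wind turbine shutdown fails) [OR] = 1 − (1−0.042350) × (1−0.585200) = 0.602767
Rounded to 4 decimal places: P(Wind turbine shutdown fails) ≈ 0.6028.

0.6028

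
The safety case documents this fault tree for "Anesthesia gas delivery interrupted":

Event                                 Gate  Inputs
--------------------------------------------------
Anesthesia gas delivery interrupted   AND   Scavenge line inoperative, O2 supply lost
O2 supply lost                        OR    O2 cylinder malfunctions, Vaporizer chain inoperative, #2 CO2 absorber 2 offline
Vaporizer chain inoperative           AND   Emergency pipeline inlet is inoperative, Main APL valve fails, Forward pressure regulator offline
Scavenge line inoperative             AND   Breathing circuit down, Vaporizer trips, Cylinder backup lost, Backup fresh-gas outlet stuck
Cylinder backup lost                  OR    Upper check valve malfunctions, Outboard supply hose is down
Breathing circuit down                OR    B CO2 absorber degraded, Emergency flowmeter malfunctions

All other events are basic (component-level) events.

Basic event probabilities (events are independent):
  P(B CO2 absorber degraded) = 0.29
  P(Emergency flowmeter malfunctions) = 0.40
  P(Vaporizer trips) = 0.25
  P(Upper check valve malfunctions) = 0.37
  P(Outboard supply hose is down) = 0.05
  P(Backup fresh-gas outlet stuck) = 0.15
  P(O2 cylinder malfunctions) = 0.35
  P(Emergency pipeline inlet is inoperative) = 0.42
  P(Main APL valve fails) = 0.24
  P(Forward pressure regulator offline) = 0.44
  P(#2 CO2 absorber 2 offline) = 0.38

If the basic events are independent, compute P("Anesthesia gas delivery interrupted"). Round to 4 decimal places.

0.0053

P(Breathing circuit down) [OR] = 1 − (1−0.29) × (1−0.40) = 0.574000
P(Cylinder backup lost) [OR] = 1 − (1−0.37) × (1−0.05) = 0.401500
P(Scavenge line inoperative) [AND] = 0.574000 × 0.25 × 0.401500 × 0.15 = 0.008642
P(Vaporizer chain inoperative) [AND] = 0.42 × 0.24 × 0.44 = 0.044352
P(O2 supply lost) [OR] = 1 − (1−0.35) × (1−0.044352) × (1−0.38) = 0.614874
P(Anesthesia gas delivery interrupted) [AND] = 0.008642 × 0.614874 = 0.005314
Rounded to 4 decimal places: P(Anesthesia gas delivery interrupted) ≈ 0.0053.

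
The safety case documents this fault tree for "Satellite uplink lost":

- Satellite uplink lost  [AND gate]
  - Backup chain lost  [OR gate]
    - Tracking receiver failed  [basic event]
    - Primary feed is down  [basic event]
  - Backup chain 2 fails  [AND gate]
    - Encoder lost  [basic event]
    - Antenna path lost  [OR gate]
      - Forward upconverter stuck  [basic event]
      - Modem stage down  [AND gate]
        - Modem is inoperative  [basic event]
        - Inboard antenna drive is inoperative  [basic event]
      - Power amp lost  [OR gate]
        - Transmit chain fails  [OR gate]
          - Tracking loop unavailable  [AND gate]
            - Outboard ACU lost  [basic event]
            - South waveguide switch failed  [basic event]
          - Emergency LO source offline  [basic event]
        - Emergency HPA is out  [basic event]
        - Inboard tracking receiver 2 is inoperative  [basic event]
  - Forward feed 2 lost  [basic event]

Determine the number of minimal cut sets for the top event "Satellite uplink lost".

12

Backup chain lost [OR]: union of children's cut sets → 2 cut set(s).
Modem stage down [AND]: one cut set from each child combined → 1 × 1 = 1 cut set(s).
Tracking loop unavailable [AND]: one cut set from each child combined → 1 × 1 = 1 cut set(s).
Transmit chain fails [OR]: union of children's cut sets → 2 cut set(s).
Power amp lost [OR]: union of children's cut sets → 4 cut set(s).
Antenna path lost [OR]: union of children's cut sets → 6 cut set(s).
Backup chain 2 fails [AND]: one cut set from each child combined → 1 × 6 = 6 cut set(s).
Satellite uplink lost [AND]: one cut set from each child combined → 2 × 6 × 1 = 12 cut set(s).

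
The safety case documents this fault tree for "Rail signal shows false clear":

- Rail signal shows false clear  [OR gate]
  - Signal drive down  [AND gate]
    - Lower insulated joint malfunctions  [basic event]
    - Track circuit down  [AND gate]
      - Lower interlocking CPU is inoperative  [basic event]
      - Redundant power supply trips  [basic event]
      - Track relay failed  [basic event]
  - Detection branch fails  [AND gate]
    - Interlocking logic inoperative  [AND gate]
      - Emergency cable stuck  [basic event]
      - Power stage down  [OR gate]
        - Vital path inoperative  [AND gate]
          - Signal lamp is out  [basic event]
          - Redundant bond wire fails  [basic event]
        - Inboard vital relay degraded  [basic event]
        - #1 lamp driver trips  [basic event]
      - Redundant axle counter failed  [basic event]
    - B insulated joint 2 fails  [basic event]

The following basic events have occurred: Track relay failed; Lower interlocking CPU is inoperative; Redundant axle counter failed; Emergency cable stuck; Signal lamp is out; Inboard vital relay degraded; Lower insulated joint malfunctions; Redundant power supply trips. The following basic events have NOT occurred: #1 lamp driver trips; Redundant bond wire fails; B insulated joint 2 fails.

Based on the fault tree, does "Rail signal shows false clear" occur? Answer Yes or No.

Yes

Track circuit down [AND]: Lower interlocking CPU is inoperative=occurs, Redundant power supply trips=occurs, Track relay failed=occurs → all inputs occur → occurs.
Signal drive down [AND]: Lower insulated joint malfunctions=occurs, Track circuit down=occurs → all inputs occur → occurs.
Vital path inoperative [AND]: Signal lamp is out=occurs, Redundant bond wire fails=not → not all inputs occur → does not occur.
Power stage down [OR]: Vital path inoperative=not, Inboard vital relay degraded=occurs, #1 lamp driver trips=not → at least one input occurs → occurs.
Interlocking logic inoperative [AND]: Emergency cable stuck=occurs, Power stage down=occurs, Redundant axle counter failed=occurs → all inputs occur → occurs.
Detection branch fails [AND]: Interlocking logic inoperative=occurs, B insulated joint 2 fails=not → not all inputs occur → does not occur.
Rail signal shows false clear [OR]: Signal drive down=occurs, Detection branch fails=not → at least one input occurs → occurs.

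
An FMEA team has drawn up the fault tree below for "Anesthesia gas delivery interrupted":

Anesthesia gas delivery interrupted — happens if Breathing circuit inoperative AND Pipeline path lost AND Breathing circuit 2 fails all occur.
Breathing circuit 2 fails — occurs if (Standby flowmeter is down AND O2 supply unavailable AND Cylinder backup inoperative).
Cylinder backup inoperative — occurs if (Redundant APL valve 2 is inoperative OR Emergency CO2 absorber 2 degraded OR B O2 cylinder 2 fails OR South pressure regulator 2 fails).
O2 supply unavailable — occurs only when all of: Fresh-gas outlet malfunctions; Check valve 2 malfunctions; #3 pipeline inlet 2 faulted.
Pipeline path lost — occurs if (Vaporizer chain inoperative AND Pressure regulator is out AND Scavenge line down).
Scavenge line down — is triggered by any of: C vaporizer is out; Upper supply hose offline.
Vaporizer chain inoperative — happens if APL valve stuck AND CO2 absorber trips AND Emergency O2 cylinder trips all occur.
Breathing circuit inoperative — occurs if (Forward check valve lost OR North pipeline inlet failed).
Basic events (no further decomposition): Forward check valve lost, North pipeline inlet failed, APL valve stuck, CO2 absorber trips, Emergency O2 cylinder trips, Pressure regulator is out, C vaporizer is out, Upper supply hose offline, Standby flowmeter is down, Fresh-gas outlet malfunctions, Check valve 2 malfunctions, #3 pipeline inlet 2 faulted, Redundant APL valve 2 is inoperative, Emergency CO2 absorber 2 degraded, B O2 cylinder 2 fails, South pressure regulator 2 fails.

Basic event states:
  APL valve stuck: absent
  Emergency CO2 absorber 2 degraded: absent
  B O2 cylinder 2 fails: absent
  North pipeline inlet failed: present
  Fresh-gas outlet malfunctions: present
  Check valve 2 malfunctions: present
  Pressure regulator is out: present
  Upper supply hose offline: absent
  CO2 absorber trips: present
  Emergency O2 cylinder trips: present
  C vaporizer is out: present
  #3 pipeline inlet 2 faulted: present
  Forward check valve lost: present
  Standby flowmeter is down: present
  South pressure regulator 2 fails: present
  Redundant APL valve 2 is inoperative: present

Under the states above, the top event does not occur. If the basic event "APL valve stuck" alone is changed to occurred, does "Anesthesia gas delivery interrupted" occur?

Yes

Counterfactual: set "APL valve stuck" to occurred.
Breathing circuit inoperative [OR]: Forward check valve lost=occurs, North pipeline inlet failed=occurs → at least one input occurs → occurs.
Vaporizer chain inoperative [AND]: APL valve stuck=occurs, CO2 absorber trips=occurs, Emergency O2 cylinder trips=occurs → all inputs occur → occurs.
Scavenge line down [OR]: C vaporizer is out=occurs, Upper supply hose offline=not → at least one input occurs → occurs.
Pipeline path lost [AND]: Vaporizer chain inoperative=occurs, Pressure regulator is out=occurs, Scavenge line down=occurs → all inputs occur → occurs.
O2 supply unavailable [AND]: Fresh-gas outlet malfunctions=occurs, Check valve 2 malfunctions=occurs, #3 pipeline inlet 2 faulted=occurs → all inputs occur → occurs.
Cylinder backup inoperative [OR]: Redundant APL valve 2 is inoperative=occurs, Emergency CO2 absorber 2 degraded=not, B O2 cylinder 2 fails=not, South pressure regulator 2 fails=occurs → at least one input occurs → occurs.
Breathing circuit 2 fails [AND]: Standby flowmeter is down=occurs, O2 supply unavailable=occurs, Cylinder backup inoperative=occurs → all inputs occur → occurs.
Anesthesia gas delivery interrupted [AND]: Breathing circuit inoperative=occurs, Pipeline path lost=occurs, Breathing circuit 2 fails=occurs → all inputs occur → occurs.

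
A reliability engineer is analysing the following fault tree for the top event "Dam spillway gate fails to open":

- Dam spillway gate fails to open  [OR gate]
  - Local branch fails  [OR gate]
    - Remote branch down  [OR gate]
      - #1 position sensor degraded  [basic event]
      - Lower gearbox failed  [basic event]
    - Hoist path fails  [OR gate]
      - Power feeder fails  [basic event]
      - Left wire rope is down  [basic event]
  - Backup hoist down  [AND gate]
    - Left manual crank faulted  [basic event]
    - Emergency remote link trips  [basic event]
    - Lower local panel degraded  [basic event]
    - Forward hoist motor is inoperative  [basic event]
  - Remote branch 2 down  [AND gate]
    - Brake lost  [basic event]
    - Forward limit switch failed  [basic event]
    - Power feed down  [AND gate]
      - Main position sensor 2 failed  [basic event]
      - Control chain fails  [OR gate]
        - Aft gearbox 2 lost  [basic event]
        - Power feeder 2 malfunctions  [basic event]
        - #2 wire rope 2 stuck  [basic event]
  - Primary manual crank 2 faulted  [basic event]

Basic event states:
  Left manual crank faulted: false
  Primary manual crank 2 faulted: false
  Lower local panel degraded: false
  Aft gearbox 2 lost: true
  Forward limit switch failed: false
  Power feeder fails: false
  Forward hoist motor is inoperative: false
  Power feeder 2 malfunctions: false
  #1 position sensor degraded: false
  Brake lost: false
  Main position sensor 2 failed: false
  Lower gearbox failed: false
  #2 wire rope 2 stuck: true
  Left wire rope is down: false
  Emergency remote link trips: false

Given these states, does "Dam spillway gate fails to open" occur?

Remote branch down [OR]: #1 position sensor degraded=not, Lower gearbox failed=not → no input occurs → does not occur.
Hoist path fails [OR]: Power feeder fails=not, Left wire rope is down=not → no input occurs → does not occur.
Local branch fails [OR]: Remote branch down=not, Hoist path fails=not → no input occurs → does not occur.
Backup hoist down [AND]: Left manual crank faulted=not, Emergency remote link trips=not, Lower local panel degraded=not, Forward hoist motor is inoperative=not → not all inputs occur → does not occur.
Control chain fails [OR]: Aft gearbox 2 lost=occurs, Power feeder 2 malfunctions=not, #2 wire rope 2 stuck=occurs → at least one input occurs → occurs.
Power feed down [AND]: Main position sensor 2 failed=not, Control chain fails=occurs → not all inputs occur → does not occur.
Remote branch 2 down [AND]: Brake lost=not, Forward limit switch failed=not, Power feed down=not → not all inputs occur → does not occur.
Dam spillway gate fails to open [OR]: Local branch fails=not, Backup hoist down=not, Remote branch 2 down=not, Primary manual crank 2 faulted=not → no input occurs → does not occur.

No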